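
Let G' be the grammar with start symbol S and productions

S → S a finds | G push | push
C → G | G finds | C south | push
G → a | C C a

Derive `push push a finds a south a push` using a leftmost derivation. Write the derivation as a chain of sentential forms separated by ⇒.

S ⇒ G push   [S → G push]
G push ⇒ C C a push   [G → C C a]
C C a push ⇒ push C a push   [C → push]
push C a push ⇒ push C south a push   [C → C south]
push C south a push ⇒ push G south a push   [C → G]
push G south a push ⇒ push C C a south a push   [G → C C a]
push C C a south a push ⇒ push push C a south a push   [C → push]
push push C a south a push ⇒ push push G finds a south a push   [C → G finds]
push push G finds a south a push ⇒ push push a finds a south a push   [G → a]

S ⇒ G push ⇒ C C a push ⇒ push C a push ⇒ push C south a push ⇒ push G south a push ⇒ push C C a south a push ⇒ push push C a south a push ⇒ push push G finds a south a push ⇒ push push a finds a south a push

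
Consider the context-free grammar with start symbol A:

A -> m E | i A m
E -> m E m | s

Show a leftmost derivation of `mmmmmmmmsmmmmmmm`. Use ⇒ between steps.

A⇒mE⇒mmEm⇒mmmEmm⇒mmmmEmmm⇒mmmmmEmmmm⇒mmmmmmEmmmmm⇒mmmmmmmEmmmmmm⇒mmmmmmmmEmmmmmmm⇒mmmmmmmmsmmmmmmm

A ⇒ mE   [A -> m E]
mE ⇒ mmEm   [E -> m E m]
mmEm ⇒ mmmEmm   [E -> m E m]
mmmEmm ⇒ mmmmEmmm   [E -> m E m]
mmmmEmmm ⇒ mmmmmEmmmm   [E -> m E m]
mmmmmEmmmm ⇒ mmmmmmEmmmmm   [E -> m E m]
mmmmmmEmmmmm ⇒ mmmmmmmEmmmmmm   [E -> m E m]
mmmmmmmEmmmmmm ⇒ mmmmmmmmEmmmmmmm   [E -> m E m]
mmmmmmmmEmmmmmmm ⇒ mmmmmmmmsmmmmmmm   [E -> s]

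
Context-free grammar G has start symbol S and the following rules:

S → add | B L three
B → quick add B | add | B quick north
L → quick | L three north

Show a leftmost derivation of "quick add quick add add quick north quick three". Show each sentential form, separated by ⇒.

S ⇒ B L three   [S → B L three]
B L three ⇒ quick add B L three   [B → quick add B]
quick add B L three ⇒ quick add B quick north L three   [B → B quick north]
quick add B quick north L three ⇒ quick add quick add B quick north L three   [B → quick add B]
quick add quick add B quick north L three ⇒ quick add quick add add quick north L three   [B → add]
quick add quick add add quick north L three ⇒ quick add quick add add quick north quick three   [L → quick]

S ⇒ B L three ⇒ quick add B L three ⇒ quick add B quick north L three ⇒ quick add quick add B quick north L three ⇒ quick add quick add add quick north L three ⇒ quick add quick add add quick north quick three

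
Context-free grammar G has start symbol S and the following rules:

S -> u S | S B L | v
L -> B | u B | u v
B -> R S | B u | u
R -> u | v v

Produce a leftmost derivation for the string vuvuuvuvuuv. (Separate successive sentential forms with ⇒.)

S ⇒ SBL ⇒ SBLBL ⇒ vBLBL ⇒ vRSLBL ⇒ vuSLBL ⇒ vuSBLLBL ⇒ vuvBLLBL ⇒ vuvuLLBL ⇒ vuvuuvLBL ⇒ vuvuuvuvBL ⇒ vuvuuvuvuL ⇒ vuvuuvuvuuv

S ⇒ SBL   [S -> S B L]
SBL ⇒ SBLBL   [S -> S B L]
SBLBL ⇒ vBLBL   [S -> v]
vBLBL ⇒ vRSLBL   [B -> R S]
vRSLBL ⇒ vuSLBL   [R -> u]
vuSLBL ⇒ vuSBLLBL   [S -> S B L]
vuSBLLBL ⇒ vuvBLLBL   [S -> v]
vuvBLLBL ⇒ vuvuLLBL   [B -> u]
vuvuLLBL ⇒ vuvuuvLBL   [L -> u v]
vuvuuvLBL ⇒ vuvuuvuvBL   [L -> u v]
vuvuuvuvBL ⇒ vuvuuvuvuL   [B -> u]
vuvuuvuvuL ⇒ vuvuuvuvuuv   [L -> u v]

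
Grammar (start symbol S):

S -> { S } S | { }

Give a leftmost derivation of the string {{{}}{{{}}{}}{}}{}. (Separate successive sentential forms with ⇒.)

S ⇒ {S}S ⇒ {{S}S}S ⇒ {{{}}S}S ⇒ {{{}}{S}S}S ⇒ {{{}}{{S}S}S}S ⇒ {{{}}{{{}}S}S}S ⇒ {{{}}{{{}}{}}S}S ⇒ {{{}}{{{}}{}}{}}S ⇒ {{{}}{{{}}{}}{}}{}

S ⇒ {S}S   [S -> { S } S]
{S}S ⇒ {{S}S}S   [S -> { S } S]
{{S}S}S ⇒ {{{}}S}S   [S -> { }]
{{{}}S}S ⇒ {{{}}{S}S}S   [S -> { S } S]
{{{}}{S}S}S ⇒ {{{}}{{S}S}S}S   [S -> { S } S]
{{{}}{{S}S}S}S ⇒ {{{}}{{{}}S}S}S   [S -> { }]
{{{}}{{{}}S}S}S ⇒ {{{}}{{{}}{}}S}S   [S -> { }]
{{{}}{{{}}{}}S}S ⇒ {{{}}{{{}}{}}{}}S   [S -> { }]
{{{}}{{{}}{}}{}}S ⇒ {{{}}{{{}}{}}{}}{}   [S -> { }]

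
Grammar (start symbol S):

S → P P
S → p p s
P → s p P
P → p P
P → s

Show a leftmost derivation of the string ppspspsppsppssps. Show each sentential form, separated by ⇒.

S ⇒ PP ⇒ pPP ⇒ ppPP ⇒ ppspPP ⇒ ppspspPP ⇒ ppspspspPP ⇒ ppspspsppPP ⇒ ppspspsppspPP ⇒ ppspspsppsppPP ⇒ ppspspsppsppsP ⇒ ppspspsppsppsspP ⇒ ppspspsppsppssps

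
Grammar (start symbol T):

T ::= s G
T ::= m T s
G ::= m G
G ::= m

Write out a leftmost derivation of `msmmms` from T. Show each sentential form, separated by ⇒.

T ⇒ mTs   [T ::= m T s]
mTs ⇒ msGs   [T ::= s G]
msGs ⇒ msmGs   [G ::= m G]
msmGs ⇒ msmmGs   [G ::= m G]
msmmGs ⇒ msmmms   [G ::= m]

T ⇒ mTs ⇒ msGs ⇒ msmGs ⇒ msmmGs ⇒ msmmms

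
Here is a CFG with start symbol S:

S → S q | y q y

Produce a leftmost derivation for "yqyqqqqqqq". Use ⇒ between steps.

S⇒Sq⇒Sqq⇒Sqqq⇒Sqqqq⇒Sqqqqq⇒Sqqqqqq⇒Sqqqqqqq⇒yqyqqqqqqq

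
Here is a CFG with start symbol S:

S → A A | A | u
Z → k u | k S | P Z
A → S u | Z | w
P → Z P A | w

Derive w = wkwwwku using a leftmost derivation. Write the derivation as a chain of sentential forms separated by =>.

S => A   [S → A]
A => Z   [A → Z]
Z => PZ   [Z → P Z]
PZ => wZ   [P → w]
wZ => wPZ   [Z → P Z]
wPZ => wZPAZ   [P → Z P A]
wZPAZ => wkSPAZ   [Z → k S]
wkSPAZ => wkAPAZ   [S → A]
wkAPAZ => wkwPAZ   [A → w]
wkwPAZ => wkwwAZ   [P → w]
wkwwAZ => wkwwwZ   [A → w]
wkwwwZ => wkwwwku   [Z → k u]

S => A => Z => PZ => wZ => wPZ => wZPAZ => wkSPAZ => wkAPAZ => wkwPAZ => wkwwAZ => wkwwwZ => wkwwwku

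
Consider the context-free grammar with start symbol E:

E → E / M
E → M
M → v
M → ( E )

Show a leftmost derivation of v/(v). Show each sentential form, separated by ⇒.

E ⇒ E/M   [E → E / M]
E/M ⇒ M/M   [E → M]
M/M ⇒ v/M   [M → v]
v/M ⇒ v/(E)   [M → ( E )]
v/(E) ⇒ v/(M)   [E → M]
v/(M) ⇒ v/(v)   [M → v]

E⇒E/M⇒M/M⇒v/M⇒v/(E)⇒v/(M)⇒v/(v)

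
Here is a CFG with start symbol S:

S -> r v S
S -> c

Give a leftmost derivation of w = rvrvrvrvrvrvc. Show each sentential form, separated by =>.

S => rvS => rvrvS => rvrvrvS => rvrvrvrvS => rvrvrvrvrvS => rvrvrvrvrvrvS => rvrvrvrvrvrvc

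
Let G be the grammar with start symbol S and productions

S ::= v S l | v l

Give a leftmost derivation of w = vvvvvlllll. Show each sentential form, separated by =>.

S=>vSl=>vvSll=>vvvSlll=>vvvvSllll=>vvvvvlllll

S => vSl   [S ::= v S l]
vSl => vvSll   [S ::= v S l]
vvSll => vvvSlll   [S ::= v S l]
vvvSlll => vvvvSllll   [S ::= v S l]
vvvvSllll => vvvvvlllll   [S ::= v l]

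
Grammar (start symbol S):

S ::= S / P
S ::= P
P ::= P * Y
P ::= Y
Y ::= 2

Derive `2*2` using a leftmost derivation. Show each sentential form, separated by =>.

S => P => P*Y => Y*Y => 2*Y => 2*2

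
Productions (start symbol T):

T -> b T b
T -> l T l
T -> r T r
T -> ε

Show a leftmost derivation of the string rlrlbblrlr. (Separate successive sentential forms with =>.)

T => rTr => rlTlr => rlrTrlr => rlrlTlrlr => rlrlbTblrlr => rlrlbblrlr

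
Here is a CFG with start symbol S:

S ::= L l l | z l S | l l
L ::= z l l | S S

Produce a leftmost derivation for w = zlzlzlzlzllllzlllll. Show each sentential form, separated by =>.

S => zlS => zlzlS => zlzlLll => zlzlSSll => zlzlzlSSll => zlzlzlzlSSll => zlzlzlzlLllSll => zlzlzlzlzllllSll => zlzlzlzlzllllzlSll => zlzlzlzlzllllzlllll

S => zlS   [S ::= z l S]
zlS => zlzlS   [S ::= z l S]
zlzlS => zlzlLll   [S ::= L l l]
zlzlLll => zlzlSSll   [L ::= S S]
zlzlSSll => zlzlzlSSll   [S ::= z l S]
zlzlzlSSll => zlzlzlzlSSll   [S ::= z l S]
zlzlzlzlSSll => zlzlzlzlLllSll   [S ::= L l l]
zlzlzlzlLllSll => zlzlzlzlzllllSll   [L ::= z l l]
zlzlzlzlzllllSll => zlzlzlzlzllllzlSll   [S ::= z l S]
zlzlzlzlzllllzlSll => zlzlzlzlzllllzlllll   [S ::= l l]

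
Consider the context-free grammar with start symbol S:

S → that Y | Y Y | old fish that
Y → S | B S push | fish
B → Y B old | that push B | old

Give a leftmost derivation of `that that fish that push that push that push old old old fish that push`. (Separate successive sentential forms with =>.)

S => that Y => that B S push => that Y B old S push => that S B old S push => that that Y B old S push => that that fish B old S push => that that fish that push B old S push => that that fish that push that push B old S push => that that fish that push that push that push B old S push => that that fish that push that push that push old old S push => that that fish that push that push that push old old old fish that push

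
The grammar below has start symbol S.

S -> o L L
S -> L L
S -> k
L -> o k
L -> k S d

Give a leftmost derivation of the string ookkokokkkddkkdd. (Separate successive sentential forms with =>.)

S=>oLL=>ookL=>ookkSd=>ookkoLLd=>ookkokSdLd=>ookkokLLdLd=>ookkokokLdLd=>ookkokokkSddLd=>ookkokokkkddLd=>ookkokokkkddkSdd=>ookkokokkkddkkdd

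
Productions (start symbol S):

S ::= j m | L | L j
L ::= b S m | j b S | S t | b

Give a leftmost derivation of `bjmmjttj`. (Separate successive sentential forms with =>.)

S => Lj   [S ::= L j]
Lj => Stj   [L ::= S t]
Stj => Ltj   [S ::= L]
Ltj => Sttj   [L ::= S t]
Sttj => Ljttj   [S ::= L j]
Ljttj => bSmjttj   [L ::= b S m]
bSmjttj => bjmmjttj   [S ::= j m]

S => Lj => Stj => Ltj => Sttj => Ljttj => bSmjttj => bjmmjttj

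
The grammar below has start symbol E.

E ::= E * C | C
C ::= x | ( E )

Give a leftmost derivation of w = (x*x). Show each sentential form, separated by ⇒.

E ⇒ C ⇒ (E) ⇒ (E*C) ⇒ (C*C) ⇒ (x*C) ⇒ (x*x)

E ⇒ C   [E ::= C]
C ⇒ (E)   [C ::= ( E )]
(E) ⇒ (E*C)   [E ::= E * C]
(E*C) ⇒ (C*C)   [E ::= C]
(C*C) ⇒ (x*C)   [C ::= x]
(x*C) ⇒ (x*x)   [C ::= x]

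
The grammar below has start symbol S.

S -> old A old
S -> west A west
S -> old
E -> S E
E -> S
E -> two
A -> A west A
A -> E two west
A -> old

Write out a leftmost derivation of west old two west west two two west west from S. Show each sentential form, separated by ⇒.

S ⇒ west A west ⇒ west A west A west ⇒ west E two west west A west ⇒ west S two west west A west ⇒ west old two west west A west ⇒ west old two west west E two west west ⇒ west old two west west two two west west

S ⇒ west A west   [S -> west A west]
west A west ⇒ west A west A west   [A -> A west A]
west A west A west ⇒ west E two west west A west   [A -> E two west]
west E two west west A west ⇒ west S two west west A west   [E -> S]
west S two west west A west ⇒ west old two west west A west   [S -> old]
west old two west west A west ⇒ west old two west west E two west west   [A -> E two west]
west old two west west E two west west ⇒ west old two west west two two west west   [E -> two]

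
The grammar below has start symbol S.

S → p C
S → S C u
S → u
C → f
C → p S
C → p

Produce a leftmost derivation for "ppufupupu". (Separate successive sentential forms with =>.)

S => pC   [S → p C]
pC => ppS   [C → p S]
ppS => ppSCu   [S → S C u]
ppSCu => ppSCuCu   [S → S C u]
ppSCuCu => ppSCuCuCu   [S → S C u]
ppSCuCuCu => ppuCuCuCu   [S → u]
ppuCuCuCu => ppufuCuCu   [C → f]
ppufuCuCu => ppufupuCu   [C → p]
ppufupuCu => ppufupupu   [C → p]

S => pC => ppS => ppSCu => ppSCuCu => ppSCuCuCu => ppuCuCuCu => ppufuCuCu => ppufupuCu => ppufupupu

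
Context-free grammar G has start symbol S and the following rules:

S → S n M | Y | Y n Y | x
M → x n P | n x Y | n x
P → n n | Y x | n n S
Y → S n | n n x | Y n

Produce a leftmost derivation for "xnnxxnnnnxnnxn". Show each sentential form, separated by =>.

S => YnY => SnnY => SnMnnY => SnMnMnnY => xnMnMnnY => xnnxYnMnnY => xnnxYnnMnnY => xnnxSnnnMnnY => xnnxxnnnMnnY => xnnxxnnnnxnnY => xnnxxnnnnxnnSn => xnnxxnnnnxnnxn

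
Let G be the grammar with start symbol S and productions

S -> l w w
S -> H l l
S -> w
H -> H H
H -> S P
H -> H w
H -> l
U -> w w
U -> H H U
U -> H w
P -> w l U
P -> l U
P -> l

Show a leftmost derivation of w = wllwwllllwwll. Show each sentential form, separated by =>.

S=>Hll=>SPll=>wPll=>wlUll=>wlHHUll=>wlHHHUll=>wlHHHHUll=>wlSPHHHUll=>wllwwPHHHUll=>wllwwlHHHUll=>wllwwllHHUll=>wllwwlllHUll=>wllwwllllUll=>wllwwllllwwll

S => Hll   [S -> H l l]
Hll => SPll   [H -> S P]
SPll => wPll   [S -> w]
wPll => wlUll   [P -> l U]
wlUll => wlHHUll   [U -> H H U]
wlHHUll => wlHHHUll   [H -> H H]
wlHHHUll => wlHHHHUll   [H -> H H]
wlHHHHUll => wlSPHHHUll   [H -> S P]
wlSPHHHUll => wllwwPHHHUll   [S -> l w w]
wllwwPHHHUll => wllwwlHHHUll   [P -> l]
wllwwlHHHUll => wllwwllHHUll   [H -> l]
wllwwllHHUll => wllwwlllHUll   [H -> l]
wllwwlllHUll => wllwwllllUll   [H -> l]
wllwwllllUll => wllwwllllwwll   [U -> w w]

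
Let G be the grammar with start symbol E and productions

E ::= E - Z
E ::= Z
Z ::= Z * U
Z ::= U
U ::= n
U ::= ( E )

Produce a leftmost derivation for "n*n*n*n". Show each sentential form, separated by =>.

E => Z   [E ::= Z]
Z => Z*U   [Z ::= Z * U]
Z*U => Z*U*U   [Z ::= Z * U]
Z*U*U => Z*U*U*U   [Z ::= Z * U]
Z*U*U*U => U*U*U*U   [Z ::= U]
U*U*U*U => n*U*U*U   [U ::= n]
n*U*U*U => n*n*U*U   [U ::= n]
n*n*U*U => n*n*n*U   [U ::= n]
n*n*n*U => n*n*n*n   [U ::= n]

E=>Z=>Z*U=>Z*U*U=>Z*U*U*U=>U*U*U*U=>n*U*U*U=>n*n*U*U=>n*n*n*U=>n*n*n*n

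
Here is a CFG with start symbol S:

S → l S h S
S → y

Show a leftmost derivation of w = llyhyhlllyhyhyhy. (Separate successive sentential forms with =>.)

S=>lShS=>llShShS=>llyhShS=>llyhyhS=>llyhyhlShS=>llyhyhllShShS=>llyhyhlllShShShS=>llyhyhlllyhShShS=>llyhyhlllyhyhShS=>llyhyhlllyhyhyhS=>llyhyhlllyhyhyhy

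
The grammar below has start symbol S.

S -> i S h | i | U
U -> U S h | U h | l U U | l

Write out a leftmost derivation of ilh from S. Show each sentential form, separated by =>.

S => iSh   [S -> i S h]
iSh => iUh   [S -> U]
iUh => ilh   [U -> l]

S => iSh => iUh => ilh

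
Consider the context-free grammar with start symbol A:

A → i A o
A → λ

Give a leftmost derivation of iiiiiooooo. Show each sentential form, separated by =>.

A=>iAo=>iiAoo=>iiiAooo=>iiiiAoooo=>iiiiiAooooo=>iiiiiooooo

A => iAo   [A → i A o]
iAo => iiAoo   [A → i A o]
iiAoo => iiiAooo   [A → i A o]
iiiAooo => iiiiAoooo   [A → i A o]
iiiiAoooo => iiiiiAooooo   [A → i A o]
iiiiiAooooo => iiiiiooooo   [A → λ]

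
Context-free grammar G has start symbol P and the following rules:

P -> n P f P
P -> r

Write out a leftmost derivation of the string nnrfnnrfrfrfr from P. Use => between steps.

P => nPfP => nnPfPfP => nnrfPfP => nnrfnPfPfP => nnrfnnPfPfPfP => nnrfnnrfPfPfP => nnrfnnrfrfPfP => nnrfnnrfrfrfP => nnrfnnrfrfrfr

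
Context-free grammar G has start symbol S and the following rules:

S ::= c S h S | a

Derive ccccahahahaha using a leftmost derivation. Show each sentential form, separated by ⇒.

S ⇒ cShS ⇒ ccShShS ⇒ cccShShShS ⇒ ccccShShShShS ⇒ ccccahShShShS ⇒ ccccahahShShS ⇒ ccccahahahShS ⇒ ccccahahahahS ⇒ ccccahahahaha

S ⇒ cShS   [S ::= c S h S]
cShS ⇒ ccShShS   [S ::= c S h S]
ccShShS ⇒ cccShShShS   [S ::= c S h S]
cccShShShS ⇒ ccccShShShShS   [S ::= c S h S]
ccccShShShShS ⇒ ccccahShShShS   [S ::= a]
ccccahShShShS ⇒ ccccahahShShS   [S ::= a]
ccccahahShShS ⇒ ccccahahahShS   [S ::= a]
ccccahahahShS ⇒ ccccahahahahS   [S ::= a]
ccccahahahahS ⇒ ccccahahahaha   [S ::= a]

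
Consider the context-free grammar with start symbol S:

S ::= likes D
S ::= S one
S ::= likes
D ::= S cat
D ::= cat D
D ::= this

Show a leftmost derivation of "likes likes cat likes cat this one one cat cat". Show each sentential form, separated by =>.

S => likes D => likes S cat => likes likes D cat => likes likes cat D cat => likes likes cat S cat cat => likes likes cat S one cat cat => likes likes cat S one one cat cat => likes likes cat likes D one one cat cat => likes likes cat likes cat D one one cat cat => likes likes cat likes cat this one one cat cat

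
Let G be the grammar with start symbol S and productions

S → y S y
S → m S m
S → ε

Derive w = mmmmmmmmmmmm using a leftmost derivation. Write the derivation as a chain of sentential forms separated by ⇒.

S ⇒ mSm ⇒ mmSmm ⇒ mmmSmmm ⇒ mmmmSmmmm ⇒ mmmmmSmmmmm ⇒ mmmmmmSmmmmmm ⇒ mmmmmmmmmmmm

S ⇒ mSm   [S → m S m]
mSm ⇒ mmSmm   [S → m S m]
mmSmm ⇒ mmmSmmm   [S → m S m]
mmmSmmm ⇒ mmmmSmmmm   [S → m S m]
mmmmSmmmm ⇒ mmmmmSmmmmm   [S → m S m]
mmmmmSmmmmm ⇒ mmmmmmSmmmmmm   [S → m S m]
mmmmmmSmmmmmm ⇒ mmmmmmmmmmmm   [S → ε]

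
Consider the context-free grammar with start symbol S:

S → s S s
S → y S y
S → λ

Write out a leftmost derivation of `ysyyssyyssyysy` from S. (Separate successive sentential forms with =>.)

S => ySy   [S → y S y]
ySy => ysSsy   [S → s S s]
ysSsy => ysySysy   [S → y S y]
ysySysy => ysyySyysy   [S → y S y]
ysyySyysy => ysyysSsyysy   [S → s S s]
ysyysSsyysy => ysyyssSssyysy   [S → s S s]
ysyyssSssyysy => ysyyssySyssyysy   [S → y S y]
ysyyssySyssyysy => ysyyssyyssyysy   [S → λ]

S => ySy => ysSsy => ysySysy => ysyySyysy => ysyysSsyysy => ysyyssSssyysy => ysyyssySyssyysy => ysyyssyyssyysy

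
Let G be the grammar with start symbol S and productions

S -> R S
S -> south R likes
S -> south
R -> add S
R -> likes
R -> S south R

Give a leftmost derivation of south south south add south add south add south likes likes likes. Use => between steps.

S => south R likes => south S south R likes => south south south R likes => south south south add S likes => south south south add south R likes likes => south south south add south add S likes likes => south south south add south add south R likes likes likes => south south south add south add south add S likes likes likes => south south south add south add south add south likes likes likes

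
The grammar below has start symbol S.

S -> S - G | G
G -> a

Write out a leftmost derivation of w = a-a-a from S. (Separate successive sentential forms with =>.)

S => S-G   [S -> S - G]
S-G => S-G-G   [S -> S - G]
S-G-G => G-G-G   [S -> G]
G-G-G => a-G-G   [G -> a]
a-G-G => a-a-G   [G -> a]
a-a-G => a-a-a   [G -> a]

S => S-G => S-G-G => G-G-G => a-G-G => a-a-G => a-a-a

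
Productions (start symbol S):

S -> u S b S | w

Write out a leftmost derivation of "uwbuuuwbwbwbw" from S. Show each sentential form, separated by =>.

S=>uSbS=>uwbS=>uwbuSbS=>uwbuuSbSbS=>uwbuuuSbSbSbS=>uwbuuuwbSbSbS=>uwbuuuwbwbSbS=>uwbuuuwbwbwbS=>uwbuuuwbwbwbw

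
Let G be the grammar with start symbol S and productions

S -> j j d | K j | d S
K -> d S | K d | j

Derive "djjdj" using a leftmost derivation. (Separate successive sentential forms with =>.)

S => Kj   [S -> K j]
Kj => dSj   [K -> d S]
dSj => djjdj   [S -> j j d]

S => Kj => dSj => djjdj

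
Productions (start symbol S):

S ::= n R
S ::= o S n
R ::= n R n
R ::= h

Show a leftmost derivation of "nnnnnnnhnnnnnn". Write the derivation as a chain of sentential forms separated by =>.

S => nR   [S ::= n R]
nR => nnRn   [R ::= n R n]
nnRn => nnnRnn   [R ::= n R n]
nnnRnn => nnnnRnnn   [R ::= n R n]
nnnnRnnn => nnnnnRnnnn   [R ::= n R n]
nnnnnRnnnn => nnnnnnRnnnnn   [R ::= n R n]
nnnnnnRnnnnn => nnnnnnnRnnnnnn   [R ::= n R n]
nnnnnnnRnnnnnn => nnnnnnnhnnnnnn   [R ::= h]

S => nR => nnRn => nnnRnn => nnnnRnnn => nnnnnRnnnn => nnnnnnRnnnnn => nnnnnnnRnnnnnn => nnnnnnnhnnnnnn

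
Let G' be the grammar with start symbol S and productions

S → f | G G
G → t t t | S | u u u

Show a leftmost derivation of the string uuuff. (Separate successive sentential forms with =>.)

S => GG   [S → G G]
GG => SG   [G → S]
SG => GGG   [S → G G]
GGG => uuuGG   [G → u u u]
uuuGG => uuuSG   [G → S]
uuuSG => uuufG   [S → f]
uuufG => uuufS   [G → S]
uuufS => uuuff   [S → f]

S=>GG=>SG=>GGG=>uuuGG=>uuuSG=>uuufG=>uuufS=>uuuff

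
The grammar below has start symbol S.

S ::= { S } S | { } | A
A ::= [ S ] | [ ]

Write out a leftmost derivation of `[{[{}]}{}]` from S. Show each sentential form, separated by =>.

S=>A=>[S]=>[{S}S]=>[{A}S]=>[{[S]}S]=>[{[{}]}S]=>[{[{}]}{}]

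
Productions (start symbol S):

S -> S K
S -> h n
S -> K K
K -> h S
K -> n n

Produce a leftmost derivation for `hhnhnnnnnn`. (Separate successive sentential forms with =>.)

S => KK   [S -> K K]
KK => hSK   [K -> h S]
hSK => hhnK   [S -> h n]
hhnK => hhnhS   [K -> h S]
hhnhS => hhnhSK   [S -> S K]
hhnhSK => hhnhKKK   [S -> K K]
hhnhKKK => hhnhnnKK   [K -> n n]
hhnhnnKK => hhnhnnnnK   [K -> n n]
hhnhnnnnK => hhnhnnnnnn   [K -> n n]

S => KK => hSK => hhnK => hhnhS => hhnhSK => hhnhKKK => hhnhnnKK => hhnhnnnnK => hhnhnnnnnn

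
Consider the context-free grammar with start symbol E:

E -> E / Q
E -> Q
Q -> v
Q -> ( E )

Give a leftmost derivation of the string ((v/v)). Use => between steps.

E => Q   [E -> Q]
Q => (E)   [Q -> ( E )]
(E) => (Q)   [E -> Q]
(Q) => ((E))   [Q -> ( E )]
((E)) => ((E/Q))   [E -> E / Q]
((E/Q)) => ((Q/Q))   [E -> Q]
((Q/Q)) => ((v/Q))   [Q -> v]
((v/Q)) => ((v/v))   [Q -> v]

E => Q => (E) => (Q) => ((E)) => ((E/Q)) => ((Q/Q)) => ((v/Q)) => ((v/v))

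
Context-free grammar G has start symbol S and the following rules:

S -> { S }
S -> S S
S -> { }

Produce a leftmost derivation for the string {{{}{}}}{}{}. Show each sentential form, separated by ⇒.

S ⇒ SS ⇒ SSS ⇒ {S}SS ⇒ {{S}}SS ⇒ {{SS}}SS ⇒ {{{}S}}SS ⇒ {{{}{}}}SS ⇒ {{{}{}}}{}S ⇒ {{{}{}}}{}{}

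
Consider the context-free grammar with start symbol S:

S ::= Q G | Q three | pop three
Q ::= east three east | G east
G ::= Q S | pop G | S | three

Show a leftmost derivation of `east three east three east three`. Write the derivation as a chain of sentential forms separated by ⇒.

S ⇒ Q three   [S ::= Q three]
Q three ⇒ G east three   [Q ::= G east]
G east three ⇒ S east three   [G ::= S]
S east three ⇒ Q three east three   [S ::= Q three]
Q three east three ⇒ east three east three east three   [Q ::= east three east]

S ⇒ Q three ⇒ G east three ⇒ S east three ⇒ Q three east three ⇒ east three east three east three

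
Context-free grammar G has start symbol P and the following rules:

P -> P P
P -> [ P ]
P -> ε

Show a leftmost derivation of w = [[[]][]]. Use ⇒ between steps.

P⇒[P]⇒[PP]⇒[[P]P]⇒[[[P]]P]⇒[[[]]P]⇒[[[]][P]]⇒[[[]][]]

P ⇒ [P]   [P -> [ P ]]
[P] ⇒ [PP]   [P -> P P]
[PP] ⇒ [[P]P]   [P -> [ P ]]
[[P]P] ⇒ [[[P]]P]   [P -> [ P ]]
[[[P]]P] ⇒ [[[]]P]   [P -> ε]
[[[]]P] ⇒ [[[]][P]]   [P -> [ P ]]
[[[]][P]] ⇒ [[[]][]]   [P -> ε]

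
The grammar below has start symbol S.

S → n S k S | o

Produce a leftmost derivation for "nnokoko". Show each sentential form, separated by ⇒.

S ⇒ nSkS ⇒ nnSkSkS ⇒ nnokSkS ⇒ nnokokS ⇒ nnokoko

S ⇒ nSkS   [S → n S k S]
nSkS ⇒ nnSkSkS   [S → n S k S]
nnSkSkS ⇒ nnokSkS   [S → o]
nnokSkS ⇒ nnokokS   [S → o]
nnokokS ⇒ nnokoko   [S → o]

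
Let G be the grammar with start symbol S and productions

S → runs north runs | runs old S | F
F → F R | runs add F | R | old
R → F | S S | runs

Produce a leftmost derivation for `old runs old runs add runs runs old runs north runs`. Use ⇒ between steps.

S ⇒ F   [S → F]
F ⇒ F R   [F → F R]
F R ⇒ old R   [F → old]
old R ⇒ old S S   [R → S S]
old S S ⇒ old runs old S S   [S → runs old S]
old runs old S S ⇒ old runs old F S   [S → F]
old runs old F S ⇒ old runs old runs add F S   [F → runs add F]
old runs old runs add F S ⇒ old runs old runs add R S   [F → R]
old runs old runs add R S ⇒ old runs old runs add runs S   [R → runs]
old runs old runs add runs S ⇒ old runs old runs add runs runs old S   [S → runs old S]
old runs old runs add runs runs old S ⇒ old runs old runs add runs runs old runs north runs   [S → runs north runs]

S ⇒ F ⇒ F R ⇒ old R ⇒ old S S ⇒ old runs old S S ⇒ old runs old F S ⇒ old runs old runs add F S ⇒ old runs old runs add R S ⇒ old runs old runs add runs S ⇒ old runs old runs add runs runs old S ⇒ old runs old runs add runs runs old runs north runs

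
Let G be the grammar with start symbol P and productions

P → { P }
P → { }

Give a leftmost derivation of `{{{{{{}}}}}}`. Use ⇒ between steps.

P ⇒ {P}   [P → { P }]
{P} ⇒ {{P}}   [P → { P }]
{{P}} ⇒ {{{P}}}   [P → { P }]
{{{P}}} ⇒ {{{{P}}}}   [P → { P }]
{{{{P}}}} ⇒ {{{{{P}}}}}   [P → { P }]
{{{{{P}}}}} ⇒ {{{{{{}}}}}}   [P → { }]

P ⇒ {P} ⇒ {{P}} ⇒ {{{P}}} ⇒ {{{{P}}}} ⇒ {{{{{P}}}}} ⇒ {{{{{{}}}}}}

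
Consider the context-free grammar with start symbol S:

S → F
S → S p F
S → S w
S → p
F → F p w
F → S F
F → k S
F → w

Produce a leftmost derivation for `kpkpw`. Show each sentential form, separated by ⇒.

S ⇒ Sw   [S → S w]
Sw ⇒ Fw   [S → F]
Fw ⇒ kSw   [F → k S]
kSw ⇒ kFw   [S → F]
kFw ⇒ kSFw   [F → S F]
kSFw ⇒ kpFw   [S → p]
kpFw ⇒ kpkSw   [F → k S]
kpkSw ⇒ kpkpw   [S → p]

S⇒Sw⇒Fw⇒kSw⇒kFw⇒kSFw⇒kpFw⇒kpkSw⇒kpkpw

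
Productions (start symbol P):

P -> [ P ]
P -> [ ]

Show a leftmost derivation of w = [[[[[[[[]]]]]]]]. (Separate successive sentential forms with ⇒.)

P ⇒ [P]   [P -> [ P ]]
[P] ⇒ [[P]]   [P -> [ P ]]
[[P]] ⇒ [[[P]]]   [P -> [ P ]]
[[[P]]] ⇒ [[[[P]]]]   [P -> [ P ]]
[[[[P]]]] ⇒ [[[[[P]]]]]   [P -> [ P ]]
[[[[[P]]]]] ⇒ [[[[[[P]]]]]]   [P -> [ P ]]
[[[[[[P]]]]]] ⇒ [[[[[[[P]]]]]]]   [P -> [ P ]]
[[[[[[[P]]]]]]] ⇒ [[[[[[[[]]]]]]]]   [P -> [ ]]

P ⇒ [P] ⇒ [[P]] ⇒ [[[P]]] ⇒ [[[[P]]]] ⇒ [[[[[P]]]]] ⇒ [[[[[[P]]]]]] ⇒ [[[[[[[P]]]]]]] ⇒ [[[[[[[[]]]]]]]]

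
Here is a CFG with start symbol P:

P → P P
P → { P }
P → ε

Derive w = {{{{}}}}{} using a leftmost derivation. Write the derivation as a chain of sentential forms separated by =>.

P => PP   [P → P P]
PP => PPP   [P → P P]
PPP => {P}PP   [P → { P }]
{P}PP => {{P}}PP   [P → { P }]
{{P}}PP => {{{P}}}PP   [P → { P }]
{{{P}}}PP => {{{{P}}}}PP   [P → { P }]
{{{{P}}}}PP => {{{{}}}}PP   [P → ε]
{{{{}}}}PP => {{{{}}}}{P}P   [P → { P }]
{{{{}}}}{P}P => {{{{}}}}{}P   [P → ε]
{{{{}}}}{}P => {{{{}}}}{}   [P → ε]

P => PP => PPP => {P}PP => {{P}}PP => {{{P}}}PP => {{{{P}}}}PP => {{{{}}}}PP => {{{{}}}}{P}P => {{{{}}}}{}P => {{{{}}}}{}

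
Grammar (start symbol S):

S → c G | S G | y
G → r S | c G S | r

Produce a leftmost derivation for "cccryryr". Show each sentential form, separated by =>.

S => SG => cGG => ccGSG => cccGSSG => cccrSSG => cccrSGSG => cccryGSG => cccryrSG => cccryryG => cccryryr

S => SG   [S → S G]
SG => cGG   [S → c G]
cGG => ccGSG   [G → c G S]
ccGSG => cccGSSG   [G → c G S]
cccGSSG => cccrSSG   [G → r]
cccrSSG => cccrSGSG   [S → S G]
cccrSGSG => cccryGSG   [S → y]
cccryGSG => cccryrSG   [G → r]
cccryrSG => cccryryG   [S → y]
cccryryG => cccryryr   [G → r]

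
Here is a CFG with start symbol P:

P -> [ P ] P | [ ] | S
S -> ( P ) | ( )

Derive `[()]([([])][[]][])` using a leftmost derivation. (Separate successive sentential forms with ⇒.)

P⇒[P]P⇒[S]P⇒[()]P⇒[()]S⇒[()](P)⇒[()]([P]P)⇒[()]([S]P)⇒[()]([(P)]P)⇒[()]([([])]P)⇒[()]([([])][P]P)⇒[()]([([])][[]]P)⇒[()]([([])][[]][])

P ⇒ [P]P   [P -> [ P ] P]
[P]P ⇒ [S]P   [P -> S]
[S]P ⇒ [()]P   [S -> ( )]
[()]P ⇒ [()]S   [P -> S]
[()]S ⇒ [()](P)   [S -> ( P )]
[()](P) ⇒ [()]([P]P)   [P -> [ P ] P]
[()]([P]P) ⇒ [()]([S]P)   [P -> S]
[()]([S]P) ⇒ [()]([(P)]P)   [S -> ( P )]
[()]([(P)]P) ⇒ [()]([([])]P)   [P -> [ ]]
[()]([([])]P) ⇒ [()]([([])][P]P)   [P -> [ P ] P]
[()]([([])][P]P) ⇒ [()]([([])][[]]P)   [P -> [ ]]
[()]([([])][[]]P) ⇒ [()]([([])][[]][])   [P -> [ ]]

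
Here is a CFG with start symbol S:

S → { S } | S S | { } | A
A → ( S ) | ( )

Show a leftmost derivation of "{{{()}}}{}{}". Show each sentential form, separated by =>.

S => SS => SSS => {S}SS => {{S}}SS => {{{S}}}SS => {{{A}}}SS => {{{()}}}SS => {{{()}}}{}S => {{{()}}}{}{}

S => SS   [S → S S]
SS => SSS   [S → S S]
SSS => {S}SS   [S → { S }]
{S}SS => {{S}}SS   [S → { S }]
{{S}}SS => {{{S}}}SS   [S → { S }]
{{{S}}}SS => {{{A}}}SS   [S → A]
{{{A}}}SS => {{{()}}}SS   [A → ( )]
{{{()}}}SS => {{{()}}}{}S   [S → { }]
{{{()}}}{}S => {{{()}}}{}{}   [S → { }]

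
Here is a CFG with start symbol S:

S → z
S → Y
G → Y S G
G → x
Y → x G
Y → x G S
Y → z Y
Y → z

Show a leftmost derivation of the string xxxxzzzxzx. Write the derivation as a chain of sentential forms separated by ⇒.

S⇒Y⇒xG⇒xYSG⇒xxGSG⇒xxYSGSG⇒xxxGSGSG⇒xxxxSGSG⇒xxxxzGSG⇒xxxxzYSGSG⇒xxxxzzSGSG⇒xxxxzzzGSG⇒xxxxzzzxSG⇒xxxxzzzxzG⇒xxxxzzzxzx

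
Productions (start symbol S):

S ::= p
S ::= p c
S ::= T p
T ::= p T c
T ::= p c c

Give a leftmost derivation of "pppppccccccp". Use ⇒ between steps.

S ⇒ Tp ⇒ pTcp ⇒ ppTccp ⇒ pppTcccp ⇒ ppppTccccp ⇒ pppppccccccp

S ⇒ Tp   [S ::= T p]
Tp ⇒ pTcp   [T ::= p T c]
pTcp ⇒ ppTccp   [T ::= p T c]
ppTccp ⇒ pppTcccp   [T ::= p T c]
pppTcccp ⇒ ppppTccccp   [T ::= p T c]
ppppTccccp ⇒ pppppccccccp   [T ::= p c c]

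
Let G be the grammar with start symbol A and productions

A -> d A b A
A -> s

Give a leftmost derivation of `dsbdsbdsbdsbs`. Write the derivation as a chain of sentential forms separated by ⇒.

A ⇒ dAbA ⇒ dsbA ⇒ dsbdAbA ⇒ dsbdsbA ⇒ dsbdsbdAbA ⇒ dsbdsbdsbA ⇒ dsbdsbdsbdAbA ⇒ dsbdsbdsbdsbA ⇒ dsbdsbdsbdsbs

A ⇒ dAbA   [A -> d A b A]
dAbA ⇒ dsbA   [A -> s]
dsbA ⇒ dsbdAbA   [A -> d A b A]
dsbdAbA ⇒ dsbdsbA   [A -> s]
dsbdsbA ⇒ dsbdsbdAbA   [A -> d A b A]
dsbdsbdAbA ⇒ dsbdsbdsbA   [A -> s]
dsbdsbdsbA ⇒ dsbdsbdsbdAbA   [A -> d A b A]
dsbdsbdsbdAbA ⇒ dsbdsbdsbdsbA   [A -> s]
dsbdsbdsbdsbA ⇒ dsbdsbdsbdsbs   [A -> s]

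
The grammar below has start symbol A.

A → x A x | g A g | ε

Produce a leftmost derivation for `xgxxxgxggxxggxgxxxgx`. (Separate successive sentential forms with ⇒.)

A⇒xAx⇒xgAgx⇒xgxAxgx⇒xgxxAxxgx⇒xgxxxAxxxgx⇒xgxxxgAgxxxgx⇒xgxxxgxAxgxxxgx⇒xgxxxgxgAgxgxxxgx⇒xgxxxgxggAggxgxxxgx⇒xgxxxgxggxAxggxgxxxgx⇒xgxxxgxggxxggxgxxxgx

A ⇒ xAx   [A → x A x]
xAx ⇒ xgAgx   [A → g A g]
xgAgx ⇒ xgxAxgx   [A → x A x]
xgxAxgx ⇒ xgxxAxxgx   [A → x A x]
xgxxAxxgx ⇒ xgxxxAxxxgx   [A → x A x]
xgxxxAxxxgx ⇒ xgxxxgAgxxxgx   [A → g A g]
xgxxxgAgxxxgx ⇒ xgxxxgxAxgxxxgx   [A → x A x]
xgxxxgxAxgxxxgx ⇒ xgxxxgxgAgxgxxxgx   [A → g A g]
xgxxxgxgAgxgxxxgx ⇒ xgxxxgxggAggxgxxxgx   [A → g A g]
xgxxxgxggAggxgxxxgx ⇒ xgxxxgxggxAxggxgxxxgx   [A → x A x]
xgxxxgxggxAxggxgxxxgx ⇒ xgxxxgxggxxggxgxxxgx   [A → ε]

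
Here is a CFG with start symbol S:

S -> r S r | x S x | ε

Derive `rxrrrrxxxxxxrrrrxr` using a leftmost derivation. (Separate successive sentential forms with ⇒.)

S ⇒ rSr   [S -> r S r]
rSr ⇒ rxSxr   [S -> x S x]
rxSxr ⇒ rxrSrxr   [S -> r S r]
rxrSrxr ⇒ rxrrSrrxr   [S -> r S r]
rxrrSrrxr ⇒ rxrrrSrrrxr   [S -> r S r]
rxrrrSrrrxr ⇒ rxrrrrSrrrrxr   [S -> r S r]
rxrrrrSrrrrxr ⇒ rxrrrrxSxrrrrxr   [S -> x S x]
rxrrrrxSxrrrrxr ⇒ rxrrrrxxSxxrrrrxr   [S -> x S x]
rxrrrrxxSxxrrrrxr ⇒ rxrrrrxxxSxxxrrrrxr   [S -> x S x]
rxrrrrxxxSxxxrrrrxr ⇒ rxrrrrxxxxxxrrrrxr   [S -> ε]

S⇒rSr⇒rxSxr⇒rxrSrxr⇒rxrrSrrxr⇒rxrrrSrrrxr⇒rxrrrrSrrrrxr⇒rxrrrrxSxrrrrxr⇒rxrrrrxxSxxrrrrxr⇒rxrrrrxxxSxxxrrrrxr⇒rxrrrrxxxxxxrrrrxr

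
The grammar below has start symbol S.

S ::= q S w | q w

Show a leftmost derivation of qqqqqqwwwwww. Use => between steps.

S => qSw => qqSww => qqqSwww => qqqqSwwww => qqqqqSwwwww => qqqqqqwwwwww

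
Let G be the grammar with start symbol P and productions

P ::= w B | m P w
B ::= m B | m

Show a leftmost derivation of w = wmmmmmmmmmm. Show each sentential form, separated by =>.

P=>wB=>wmB=>wmmB=>wmmmB=>wmmmmB=>wmmmmmB=>wmmmmmmB=>wmmmmmmmB=>wmmmmmmmmB=>wmmmmmmmmmB=>wmmmmmmmmmm

P => wB   [P ::= w B]
wB => wmB   [B ::= m B]
wmB => wmmB   [B ::= m B]
wmmB => wmmmB   [B ::= m B]
wmmmB => wmmmmB   [B ::= m B]
wmmmmB => wmmmmmB   [B ::= m B]
wmmmmmB => wmmmmmmB   [B ::= m B]
wmmmmmmB => wmmmmmmmB   [B ::= m B]
wmmmmmmmB => wmmmmmmmmB   [B ::= m B]
wmmmmmmmmB => wmmmmmmmmmB   [B ::= m B]
wmmmmmmmmmB => wmmmmmmmmmm   [B ::= m]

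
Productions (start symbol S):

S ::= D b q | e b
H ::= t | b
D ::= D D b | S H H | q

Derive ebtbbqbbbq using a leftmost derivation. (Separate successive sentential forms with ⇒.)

S ⇒ Dbq ⇒ SHHbq ⇒ DbqHHbq ⇒ SHHbqHHbq ⇒ ebHHbqHHbq ⇒ ebtHbqHHbq ⇒ ebtbbqHHbq ⇒ ebtbbqbHbq ⇒ ebtbbqbbbq

S ⇒ Dbq   [S ::= D b q]
Dbq ⇒ SHHbq   [D ::= S H H]
SHHbq ⇒ DbqHHbq   [S ::= D b q]
DbqHHbq ⇒ SHHbqHHbq   [D ::= S H H]
SHHbqHHbq ⇒ ebHHbqHHbq   [S ::= e b]
ebHHbqHHbq ⇒ ebtHbqHHbq   [H ::= t]
ebtHbqHHbq ⇒ ebtbbqHHbq   [H ::= b]
ebtbbqHHbq ⇒ ebtbbqbHbq   [H ::= b]
ebtbbqbHbq ⇒ ebtbbqbbbq   [H ::= b]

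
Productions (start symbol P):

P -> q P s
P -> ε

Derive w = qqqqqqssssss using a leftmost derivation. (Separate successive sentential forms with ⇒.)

P⇒qPs⇒qqPss⇒qqqPsss⇒qqqqPssss⇒qqqqqPsssss⇒qqqqqqPssssss⇒qqqqqqssssss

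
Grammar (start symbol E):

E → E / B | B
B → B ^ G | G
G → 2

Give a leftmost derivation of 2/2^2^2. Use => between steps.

E => E/B => B/B => G/B => 2/B => 2/B^G => 2/B^G^G => 2/G^G^G => 2/2^G^G => 2/2^2^G => 2/2^2^2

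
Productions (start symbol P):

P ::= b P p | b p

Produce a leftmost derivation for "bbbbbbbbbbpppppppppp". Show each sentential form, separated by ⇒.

P ⇒ bPp ⇒ bbPpp ⇒ bbbPppp ⇒ bbbbPpppp ⇒ bbbbbPppppp ⇒ bbbbbbPpppppp ⇒ bbbbbbbPppppppp ⇒ bbbbbbbbPpppppppp ⇒ bbbbbbbbbPppppppppp ⇒ bbbbbbbbbbpppppppppp

P ⇒ bPp   [P ::= b P p]
bPp ⇒ bbPpp   [P ::= b P p]
bbPpp ⇒ bbbPppp   [P ::= b P p]
bbbPppp ⇒ bbbbPpppp   [P ::= b P p]
bbbbPpppp ⇒ bbbbbPppppp   [P ::= b P p]
bbbbbPppppp ⇒ bbbbbbPpppppp   [P ::= b P p]
bbbbbbPpppppp ⇒ bbbbbbbPppppppp   [P ::= b P p]
bbbbbbbPppppppp ⇒ bbbbbbbbPpppppppp   [P ::= b P p]
bbbbbbbbPpppppppp ⇒ bbbbbbbbbPppppppppp   [P ::= b P p]
bbbbbbbbbPppppppppp ⇒ bbbbbbbbbbpppppppppp   [P ::= b p]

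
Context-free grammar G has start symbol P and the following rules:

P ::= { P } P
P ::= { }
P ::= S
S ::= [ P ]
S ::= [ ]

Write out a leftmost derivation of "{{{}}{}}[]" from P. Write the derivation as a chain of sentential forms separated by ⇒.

P ⇒ {P}P   [P ::= { P } P]
{P}P ⇒ {{P}P}P   [P ::= { P } P]
{{P}P}P ⇒ {{{}}P}P   [P ::= { }]
{{{}}P}P ⇒ {{{}}{}}P   [P ::= { }]
{{{}}{}}P ⇒ {{{}}{}}S   [P ::= S]
{{{}}{}}S ⇒ {{{}}{}}[]   [S ::= [ ]]

P ⇒ {P}P ⇒ {{P}P}P ⇒ {{{}}P}P ⇒ {{{}}{}}P ⇒ {{{}}{}}S ⇒ {{{}}{}}[]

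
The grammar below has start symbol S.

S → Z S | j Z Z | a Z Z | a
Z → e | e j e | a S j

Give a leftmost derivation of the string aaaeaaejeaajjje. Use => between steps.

S => aZZ   [S → a Z Z]
aZZ => aaSjZ   [Z → a S j]
aaSjZ => aaaZZjZ   [S → a Z Z]
aaaZZjZ => aaaeZjZ   [Z → e]
aaaeZjZ => aaaeaSjjZ   [Z → a S j]
aaaeaSjjZ => aaaeaaZZjjZ   [S → a Z Z]
aaaeaaZZjjZ => aaaeaaejeZjjZ   [Z → e j e]
aaaeaaejeZjjZ => aaaeaaejeaSjjjZ   [Z → a S j]
aaaeaaejeaSjjjZ => aaaeaaejeaajjjZ   [S → a]
aaaeaaejeaajjjZ => aaaeaaejeaajjje   [Z → e]

S => aZZ => aaSjZ => aaaZZjZ => aaaeZjZ => aaaeaSjjZ => aaaeaaZZjjZ => aaaeaaejeZjjZ => aaaeaaejeaSjjjZ => aaaeaaejeaajjjZ => aaaeaaejeaajjje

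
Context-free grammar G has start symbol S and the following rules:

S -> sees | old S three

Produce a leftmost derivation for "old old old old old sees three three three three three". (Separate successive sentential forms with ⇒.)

S ⇒ old S three   [S -> old S three]
old S three ⇒ old old S three three   [S -> old S three]
old old S three three ⇒ old old old S three three three   [S -> old S three]
old old old S three three three ⇒ old old old old S three three three three   [S -> old S three]
old old old old S three three three three ⇒ old old old old old S three three three three three   [S -> old S three]
old old old old old S three three three three three ⇒ old old old old old sees three three three three three   [S -> sees]

S ⇒ old S three ⇒ old old S three three ⇒ old old old S three three three ⇒ old old old old S three three three three ⇒ old old old old old S three three three three three ⇒ old old old old old sees three three three three three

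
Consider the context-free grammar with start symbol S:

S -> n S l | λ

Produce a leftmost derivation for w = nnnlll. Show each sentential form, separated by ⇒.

S ⇒ nSl ⇒ nnSll ⇒ nnnSlll ⇒ nnnlll

S ⇒ nSl   [S -> n S l]
nSl ⇒ nnSll   [S -> n S l]
nnSll ⇒ nnnSlll   [S -> n S l]
nnnSlll ⇒ nnnlll   [S -> λ]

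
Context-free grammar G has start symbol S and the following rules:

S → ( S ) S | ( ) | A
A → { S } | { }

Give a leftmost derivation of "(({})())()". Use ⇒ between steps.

S ⇒ (S)S   [S → ( S ) S]
(S)S ⇒ ((S)S)S   [S → ( S ) S]
((S)S)S ⇒ ((A)S)S   [S → A]
((A)S)S ⇒ (({})S)S   [A → { }]
(({})S)S ⇒ (({})())S   [S → ( )]
(({})())S ⇒ (({})())()   [S → ( )]

S ⇒ (S)S ⇒ ((S)S)S ⇒ ((A)S)S ⇒ (({})S)S ⇒ (({})())S ⇒ (({})())()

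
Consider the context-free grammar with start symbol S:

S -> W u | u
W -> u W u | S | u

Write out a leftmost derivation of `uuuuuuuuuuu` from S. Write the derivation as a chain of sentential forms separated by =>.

S=>Wu=>uWuu=>uuWuuu=>uuSuuu=>uuWuuuu=>uuuWuuuuu=>uuuuWuuuuuu=>uuuuuuuuuuu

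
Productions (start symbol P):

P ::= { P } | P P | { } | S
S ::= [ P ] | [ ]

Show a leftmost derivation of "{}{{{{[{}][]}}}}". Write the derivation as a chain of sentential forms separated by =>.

P => PP => {}P => {}{P} => {}{{P}} => {}{{{P}}} => {}{{{{P}}}} => {}{{{{PP}}}} => {}{{{{SP}}}} => {}{{{{[P]P}}}} => {}{{{{[{}]P}}}} => {}{{{{[{}]S}}}} => {}{{{{[{}][]}}}}

P => PP   [P ::= P P]
PP => {}P   [P ::= { }]
{}P => {}{P}   [P ::= { P }]
{}{P} => {}{{P}}   [P ::= { P }]
{}{{P}} => {}{{{P}}}   [P ::= { P }]
{}{{{P}}} => {}{{{{P}}}}   [P ::= { P }]
{}{{{{P}}}} => {}{{{{PP}}}}   [P ::= P P]
{}{{{{PP}}}} => {}{{{{SP}}}}   [P ::= S]
{}{{{{SP}}}} => {}{{{{[P]P}}}}   [S ::= [ P ]]
{}{{{{[P]P}}}} => {}{{{{[{}]P}}}}   [P ::= { }]
{}{{{{[{}]P}}}} => {}{{{{[{}]S}}}}   [P ::= S]
{}{{{{[{}]S}}}} => {}{{{{[{}][]}}}}   [S ::= [ ]]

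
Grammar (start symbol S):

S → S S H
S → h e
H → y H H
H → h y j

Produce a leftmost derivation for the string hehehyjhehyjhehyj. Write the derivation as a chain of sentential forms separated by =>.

S=>SSH=>SSHSH=>SSHSHSH=>heSHSHSH=>heheHSHSH=>hehehyjSHSH=>hehehyjheHSH=>hehehyjhehyjSH=>hehehyjhehyjheH=>hehehyjhehyjhehyj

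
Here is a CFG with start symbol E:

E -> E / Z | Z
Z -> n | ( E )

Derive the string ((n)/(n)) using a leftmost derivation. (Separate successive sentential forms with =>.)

E => Z   [E -> Z]
Z => (E)   [Z -> ( E )]
(E) => (E/Z)   [E -> E / Z]
(E/Z) => (Z/Z)   [E -> Z]
(Z/Z) => ((E)/Z)   [Z -> ( E )]
((E)/Z) => ((Z)/Z)   [E -> Z]
((Z)/Z) => ((n)/Z)   [Z -> n]
((n)/Z) => ((n)/(E))   [Z -> ( E )]
((n)/(E)) => ((n)/(Z))   [E -> Z]
((n)/(Z)) => ((n)/(n))   [Z -> n]

E => Z => (E) => (E/Z) => (Z/Z) => ((E)/Z) => ((Z)/Z) => ((n)/Z) => ((n)/(E)) => ((n)/(Z)) => ((n)/(n))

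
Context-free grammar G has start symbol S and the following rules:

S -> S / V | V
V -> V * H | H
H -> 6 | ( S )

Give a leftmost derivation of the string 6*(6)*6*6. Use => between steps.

S => V => V*H => V*H*H => V*H*H*H => H*H*H*H => 6*H*H*H => 6*(S)*H*H => 6*(V)*H*H => 6*(H)*H*H => 6*(6)*H*H => 6*(6)*6*H => 6*(6)*6*6

S => V   [S -> V]
V => V*H   [V -> V * H]
V*H => V*H*H   [V -> V * H]
V*H*H => V*H*H*H   [V -> V * H]
V*H*H*H => H*H*H*H   [V -> H]
H*H*H*H => 6*H*H*H   [H -> 6]
6*H*H*H => 6*(S)*H*H   [H -> ( S )]
6*(S)*H*H => 6*(V)*H*H   [S -> V]
6*(V)*H*H => 6*(H)*H*H   [V -> H]
6*(H)*H*H => 6*(6)*H*H   [H -> 6]
6*(6)*H*H => 6*(6)*6*H   [H -> 6]
6*(6)*6*H => 6*(6)*6*6   [H -> 6]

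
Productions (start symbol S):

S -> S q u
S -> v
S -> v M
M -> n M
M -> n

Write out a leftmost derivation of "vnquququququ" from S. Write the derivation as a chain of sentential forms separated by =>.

S => Squ => Sququ => Squququ => Sququququ => Squququququ => vMquququququ => vnquququququ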